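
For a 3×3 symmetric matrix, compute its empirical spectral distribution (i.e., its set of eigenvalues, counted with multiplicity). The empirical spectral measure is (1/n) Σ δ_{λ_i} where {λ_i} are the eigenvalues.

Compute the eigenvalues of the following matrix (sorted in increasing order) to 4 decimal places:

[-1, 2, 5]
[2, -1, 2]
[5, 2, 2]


Since M is real symmetric, all three eigenvalues are real; they are the roots of det(λI − M) = λ³ − (tr M) λ² + s λ − det M, where s is the sum of the principal 2×2 minors.
tr M = -1 + (-1) + 2 = 0.
s = ((-1)·(-1) − 2²) + ((-1)·2 − 5²) + ((-1)·2 − 2²) = -3 + (-27) + (-6) = -36.
det M (expand along row 1) = (-1)·(-6) − 2·(-6) + 5·9 = 63.
Characteristic polynomial: λ³ − 36λ − 63 = 0.
Substitute λ = y + (tr M)/3 = y + 0.000000 to remove the quadratic term: y³ + p·y + q = 0 with p = s − (tr M)²/3 = -36.000000 and q = −2(tr M)³/27 + (tr M)·s/3 − det M = -63.000000.
Three real roots ⇒ use the trigonometric (Viète) form: r = 2√(−p/3) = 6.928203, φ = arccos(3q/(p·r)) = arccos(0.757772) = 0.710904 rad.
y_k = r·cos(φ/3 − 2πk/3) for k = 0, 1, 2 gives y = 6.734589, -1.958756, -4.775833.
λ_k = y_k + 0.000000 gives λ = 6.7346, -1.9588, -4.7758 (check: the sum is 0.0000 = tr M).

Eigenvalues sorted in increasing order: [-4.7758, -1.9588, 6.7346].


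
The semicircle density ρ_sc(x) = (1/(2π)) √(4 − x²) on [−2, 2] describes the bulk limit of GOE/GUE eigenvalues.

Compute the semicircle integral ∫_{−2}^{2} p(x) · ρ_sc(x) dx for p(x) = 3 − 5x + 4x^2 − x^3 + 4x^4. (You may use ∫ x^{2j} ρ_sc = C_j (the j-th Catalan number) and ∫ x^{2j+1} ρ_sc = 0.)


Write p(x) = Σ a_i x^i, split into monomials and integrate each against ρ_sc separately.
Using ∫ x^{2j} ρ_sc = C_j = (1/(j+1)) C(2j, j) (Catalan numbers) and ∫ x^{2j+1} ρ_sc = 0 (odd monomials vanish by symmetry):
  i = 0 (even): a_0 · C_{0} = 3 · 1 = 3
  i = 1 (odd): ∫ x^1 ρ_sc = 0 (vanishes)
  i = 2 (even): a_2 · C_{1} = 4 · 1 = 4
  i = 3 (odd): ∫ x^3 ρ_sc = 0 (vanishes)
  i = 4 (even): a_4 · C_{2} = 4 · 2 = 8

Summing the contributions: ∫_{−2}^{2} p(x) ρ_sc(x) dx = 3 + 4 + 8 = 15.


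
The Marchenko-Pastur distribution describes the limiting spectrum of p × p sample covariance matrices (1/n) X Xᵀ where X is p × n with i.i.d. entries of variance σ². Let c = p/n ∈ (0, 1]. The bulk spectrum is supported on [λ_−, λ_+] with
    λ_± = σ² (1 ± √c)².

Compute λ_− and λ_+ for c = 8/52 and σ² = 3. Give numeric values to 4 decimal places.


c = 8/52 = 0.153846; √c = 0.392232.
λ_− = σ² (1 − √c)² = 3 · (1 − 0.392232)² = 3 · (0.607768)² = 1.108145.
λ_+ = σ² (1 + √c)² = 3 · (1 + 0.392232)² = 3 · (1.392232)² = 5.814932.

Rounded to 4 decimal places: λ_− ≈ 1.1081, λ_+ ≈ 5.8149.


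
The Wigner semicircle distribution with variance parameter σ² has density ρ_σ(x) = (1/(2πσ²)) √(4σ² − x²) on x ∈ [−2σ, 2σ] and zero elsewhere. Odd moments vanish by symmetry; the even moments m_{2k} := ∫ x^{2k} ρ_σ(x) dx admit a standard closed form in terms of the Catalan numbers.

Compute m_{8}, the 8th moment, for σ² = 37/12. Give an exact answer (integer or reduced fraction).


By the scaled semicircle moment identity, m_{2k} = σ^{2k} · C_k with k = 4.
C_4 = (1/(k+1)) · C(2k, k) = (1/5) · C(8, 4) = (1/5) · 70 = 14.
σ^{2k} = (σ²)^k = (37/12)^4 = 1874161/20736.

Therefore m_{8} = σ^{8} · C_4 = (1874161/20736) · 14 = 13119127/10368.


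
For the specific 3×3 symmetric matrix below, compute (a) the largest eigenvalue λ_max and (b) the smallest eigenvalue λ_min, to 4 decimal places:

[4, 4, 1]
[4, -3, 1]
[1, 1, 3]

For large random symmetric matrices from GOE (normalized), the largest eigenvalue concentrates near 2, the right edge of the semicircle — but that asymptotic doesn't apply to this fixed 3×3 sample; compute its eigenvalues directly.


Since M is real symmetric, all three eigenvalues are real; they are the roots of det(λI − M) = λ³ − (tr M) λ² + s λ − det M, where s is the sum of the principal 2×2 minors.
tr M = 4 + (-3) + 3 = 4.
s = (4·(-3) − 4²) + (4·3 − 1²) + ((-3)·3 − 1²) = -28 + 11 + (-10) = -27.
det M (expand along row 1) = 4·(-10) − 4·11 + 1·7 = -77.
Characteristic polynomial: λ³ − 4λ² − 27λ + 77 = 0.
Substitute λ = y + (tr M)/3 = y + 1.333333 to remove the quadratic term: y³ + p·y + q = 0 with p = s − (tr M)²/3 = -32.333333 and q = −2(tr M)³/27 + (tr M)·s/3 − det M = 36.259259.
Three real roots ⇒ use the trigonometric (Viète) form: r = 2√(−p/3) = 6.565905, φ = arccos(3q/(p·r)) = arccos(-0.512383) = 2.108754 rad.
y_k = r·cos(φ/3 − 2πk/3) for k = 0, 1, 2 gives y = 5.009517, 1.171094, -6.180611.
λ_k = y_k + 1.333333 gives λ = 6.3429, 2.5044, -4.8473 (check: the sum is 4.0000 = tr M).

Hence λ_max = 6.3429 and λ_min = -4.8473.


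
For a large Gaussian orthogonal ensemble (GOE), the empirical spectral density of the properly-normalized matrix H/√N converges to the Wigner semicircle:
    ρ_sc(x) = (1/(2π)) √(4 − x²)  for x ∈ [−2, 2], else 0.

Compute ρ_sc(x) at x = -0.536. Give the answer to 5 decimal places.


ρ_sc(x) = (1/(2π)) √(4 − x²). With x = -0.536:
  4 − x² = 4 − (-0.536)² = 4 − 0.287296 = 3.712704.
  √(4 − x²) = 1.926838.
  1/(2π) = 0.159155.
  ρ_sc(-0.536) = 0.159155 · 1.926838 = 0.306666.

Rounded to 5 decimal places: ρ_sc(-0.536) ≈ 0.30667.


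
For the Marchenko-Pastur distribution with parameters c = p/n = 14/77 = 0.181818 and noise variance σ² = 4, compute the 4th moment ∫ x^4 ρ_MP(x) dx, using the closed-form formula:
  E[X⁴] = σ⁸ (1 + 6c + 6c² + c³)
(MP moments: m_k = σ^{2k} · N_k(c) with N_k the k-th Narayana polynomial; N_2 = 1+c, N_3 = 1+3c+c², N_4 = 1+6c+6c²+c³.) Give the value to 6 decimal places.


E[X⁴] = σ⁸ (1 + 6c + 6c² + c³) (fourth MP moment). With σ² = 4 (so σ⁸ = 256) and c = 14/77 = 0.181818: E[X⁴] = 256 · (1 + 6·0.181818 + 6·(0.181818)² + (0.181818)³) = 256 · 2.295267.

So E[X^4] = 587.588279.


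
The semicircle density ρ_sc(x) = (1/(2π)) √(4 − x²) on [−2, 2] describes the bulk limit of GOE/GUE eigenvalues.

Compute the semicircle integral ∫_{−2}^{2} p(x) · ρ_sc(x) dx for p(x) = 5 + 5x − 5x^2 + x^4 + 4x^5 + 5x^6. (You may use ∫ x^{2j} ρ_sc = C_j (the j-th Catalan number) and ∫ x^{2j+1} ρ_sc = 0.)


Write p(x) = Σ a_i x^i, split into monomials and integrate each against ρ_sc separately.
Using ∫ x^{2j} ρ_sc = C_j = (1/(j+1)) C(2j, j) (Catalan numbers) and ∫ x^{2j+1} ρ_sc = 0 (odd monomials vanish by symmetry):
  i = 0 (even): a_0 · C_{0} = 5 · 1 = 5
  i = 1 (odd): ∫ x^1 ρ_sc = 0 (vanishes)
  i = 2 (even): a_2 · C_{1} = -5 · 1 = -5
  i = 4 (even): a_4 · C_{2} = 1 · 2 = 2
  i = 5 (odd): ∫ x^5 ρ_sc = 0 (vanishes)
  i = 6 (even): a_6 · C_{3} = 5 · 5 = 25

Summing the contributions: ∫_{−2}^{2} p(x) ρ_sc(x) dx = 5 + (-5) + 2 + 25 = 27.


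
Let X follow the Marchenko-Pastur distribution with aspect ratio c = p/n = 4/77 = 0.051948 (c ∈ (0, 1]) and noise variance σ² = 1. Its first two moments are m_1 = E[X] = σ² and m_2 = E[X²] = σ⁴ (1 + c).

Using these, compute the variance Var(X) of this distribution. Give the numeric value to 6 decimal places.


m_1 = E[X] = σ² = 1, so m_1² = 1.
m_2 = E[X²] = σ⁴ (1 + c) = 1 · (1 + 0.051948) = 1 · 1.051948 = 1.051948.
(Note m_2 − m_1² simplifies to c · σ⁴ = 0.051948 · 1.)

Var(X) = m_2 − m_1² = 1.051948 − 1 = 0.051948.


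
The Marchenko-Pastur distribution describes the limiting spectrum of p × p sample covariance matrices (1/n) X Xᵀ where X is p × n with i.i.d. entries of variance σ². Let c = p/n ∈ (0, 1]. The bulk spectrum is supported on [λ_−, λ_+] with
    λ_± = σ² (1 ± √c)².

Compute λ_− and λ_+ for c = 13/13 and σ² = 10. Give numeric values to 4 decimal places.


c = 13/13 = 1.000000; √c = 1.000000.
λ_− = σ² (1 − √c)² = 10 · (1 − 1.000000)² = 10 · (0.000000)² = 0.000000.
λ_+ = σ² (1 + √c)² = 10 · (1 + 1.000000)² = 10 · (2.000000)² = 40.000000.

Rounded to 4 decimal places: λ_− ≈ 0.0000, λ_+ ≈ 40.0000.


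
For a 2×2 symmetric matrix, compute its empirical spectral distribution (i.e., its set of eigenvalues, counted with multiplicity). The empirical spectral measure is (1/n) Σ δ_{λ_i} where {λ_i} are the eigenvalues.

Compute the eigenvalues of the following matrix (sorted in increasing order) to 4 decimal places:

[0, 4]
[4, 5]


Since M is real symmetric, both eigenvalues are real; they are the roots of det(λI − M) = λ² − (tr M) λ + det M.
tr M = 0 + 5 = 5.
det M = 0·5 − 4² = 0 − 16 = -16.
Characteristic polynomial: λ² − 5λ − 16 = 0.
Discriminant Δ = (tr M)² − 4·det M = 25 − (-64) = 89; √Δ = 9.433981.
λ = (tr M ± √Δ)/2 = (5 ± 9.433981)/2, giving (tr M − √Δ)/2 = -2.2170 and (tr M + √Δ)/2 = 7.2170.

Eigenvalues sorted in increasing order: [-2.2170, 7.2170].


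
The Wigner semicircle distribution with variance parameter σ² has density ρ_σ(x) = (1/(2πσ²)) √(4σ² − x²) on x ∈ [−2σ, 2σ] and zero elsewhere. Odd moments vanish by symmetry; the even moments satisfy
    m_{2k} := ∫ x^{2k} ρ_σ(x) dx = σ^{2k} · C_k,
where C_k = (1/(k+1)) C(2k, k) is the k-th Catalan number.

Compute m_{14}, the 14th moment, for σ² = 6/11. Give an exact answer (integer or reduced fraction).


By the scaled semicircle moment identity, m_{2k} = σ^{2k} · C_k with k = 7.
C_7 = (1/(k+1)) · C(2k, k) = (1/8) · C(14, 7) = (1/8) · 3432 = 429.
σ^{2k} = (σ²)^k = (6/11)^7 = 279936/19487171.

Therefore m_{14} = σ^{14} · C_7 = (279936/19487171) · 429 = 10917504/1771561.


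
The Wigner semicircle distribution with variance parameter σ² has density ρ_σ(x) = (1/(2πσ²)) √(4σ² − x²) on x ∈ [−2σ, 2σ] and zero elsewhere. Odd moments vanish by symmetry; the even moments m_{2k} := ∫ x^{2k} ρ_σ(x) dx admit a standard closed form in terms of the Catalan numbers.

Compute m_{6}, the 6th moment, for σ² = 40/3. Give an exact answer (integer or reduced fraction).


By the scaled semicircle moment identity, m_{2k} = σ^{2k} · C_k with k = 3.
C_3 = (1/(k+1)) · C(2k, k) = (1/4) · C(6, 3) = (1/4) · 20 = 5.
σ^{2k} = (σ²)^k = (40/3)^3 = 64000/27.

Therefore m_{6} = σ^{6} · C_3 = (64000/27) · 5 = 320000/27.


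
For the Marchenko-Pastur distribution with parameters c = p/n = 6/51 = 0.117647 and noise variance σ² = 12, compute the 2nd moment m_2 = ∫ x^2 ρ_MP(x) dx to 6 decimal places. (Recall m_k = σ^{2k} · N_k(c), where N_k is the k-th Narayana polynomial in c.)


E[X²] = σ⁴ (1 + c) (second MP moment). With σ² = 12 (so σ⁴ = 144) and c = 6/51 = 0.117647: E[X²] = 144 · (1 + 0.117647) = 144 · 1.117647.

So E[X^2] = 160.941176.


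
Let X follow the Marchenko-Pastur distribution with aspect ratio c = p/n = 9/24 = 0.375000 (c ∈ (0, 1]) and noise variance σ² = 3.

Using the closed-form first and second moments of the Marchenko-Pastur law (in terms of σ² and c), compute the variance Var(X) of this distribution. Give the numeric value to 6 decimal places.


Recall the MP moments m_1 = E[X] = σ² and m_2 = E[X²] = σ⁴ (1 + c).
m_1 = E[X] = σ² = 3, so m_1² = 9.
m_2 = E[X²] = σ⁴ (1 + c) = 9 · (1 + 0.375000) = 9 · 1.375000 = 12.375000.
(Note m_2 − m_1² simplifies to c · σ⁴ = 0.375000 · 9.)

Var(X) = m_2 − m_1² = 12.375000 − 9 = 3.375000.


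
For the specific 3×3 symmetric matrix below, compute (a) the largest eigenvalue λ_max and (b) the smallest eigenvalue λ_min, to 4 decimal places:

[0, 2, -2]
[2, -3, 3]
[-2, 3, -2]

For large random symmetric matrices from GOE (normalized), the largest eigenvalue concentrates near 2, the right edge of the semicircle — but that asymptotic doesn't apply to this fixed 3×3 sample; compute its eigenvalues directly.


Since M is real symmetric, all three eigenvalues are real; they are the roots of det(λI − M) = λ³ − (tr M) λ² + s λ − det M, where s is the sum of the principal 2×2 minors.
tr M = 0 + (-3) + (-2) = -5.
s = (0·(-3) − 2²) + (0·(-2) − (-2)²) + ((-3)·(-2) − 3²) = -4 + (-4) + (-3) = -11.
det M (expand along row 1) = 0·(-3) − 2·2 + (-2)·0 = -4.
Characteristic polynomial: λ³ + 5λ² − 11λ + 4 = 0.
Substitute λ = y + (tr M)/3 = y − 1.666667 to remove the quadratic term: y³ + p·y + q = 0 with p = s − (tr M)²/3 = -19.333333 and q = −2(tr M)³/27 + (tr M)·s/3 − det M = 31.592593.
Three real roots ⇒ use the trigonometric (Viète) form: r = 2√(−p/3) = 5.077182, φ = arccos(3q/(p·r)) = arccos(-0.965555) = 2.878365 rad.
y_k = r·cos(φ/3 − 2πk/3) for k = 0, 1, 2 gives y = 2.914132, 2.143518, -5.057651.
λ_k = y_k − 1.666667 gives λ = 1.2475, 0.4769, -6.7243 (check: the sum is -5.0000 = tr M).

Hence λ_max = 1.2475 and λ_min = -6.7243.


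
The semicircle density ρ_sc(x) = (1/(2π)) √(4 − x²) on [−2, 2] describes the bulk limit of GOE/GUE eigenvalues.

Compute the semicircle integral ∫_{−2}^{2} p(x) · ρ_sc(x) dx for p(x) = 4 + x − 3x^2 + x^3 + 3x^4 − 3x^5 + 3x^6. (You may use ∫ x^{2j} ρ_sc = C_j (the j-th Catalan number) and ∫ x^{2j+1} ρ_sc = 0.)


Write p(x) = Σ a_i x^i, split into monomials and integrate each against ρ_sc separately.
Using ∫ x^{2j} ρ_sc = C_j = (1/(j+1)) C(2j, j) (Catalan numbers) and ∫ x^{2j+1} ρ_sc = 0 (odd monomials vanish by symmetry):
  i = 0 (even): a_0 · C_{0} = 4 · 1 = 4
  i = 1 (odd): ∫ x^1 ρ_sc = 0 (vanishes)
  i = 2 (even): a_2 · C_{1} = -3 · 1 = -3
  i = 3 (odd): ∫ x^3 ρ_sc = 0 (vanishes)
  i = 4 (even): a_4 · C_{2} = 3 · 2 = 6
  i = 5 (odd): ∫ x^5 ρ_sc = 0 (vanishes)
  i = 6 (even): a_6 · C_{3} = 3 · 5 = 15

Summing the contributions: ∫_{−2}^{2} p(x) ρ_sc(x) dx = 4 + (-3) + 6 + 15 = 22.


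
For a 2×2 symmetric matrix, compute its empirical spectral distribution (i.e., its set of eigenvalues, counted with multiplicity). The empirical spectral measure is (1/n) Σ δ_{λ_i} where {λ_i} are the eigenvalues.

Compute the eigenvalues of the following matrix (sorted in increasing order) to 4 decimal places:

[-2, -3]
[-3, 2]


Since M is real symmetric, both eigenvalues are real; they are the roots of det(λI − M) = λ² − (tr M) λ + det M.
tr M = -2 + 2 = 0.
det M = (-2)·2 − (-3)² = -4 − 9 = -13.
Characteristic polynomial: λ² − 13 = 0.
Discriminant Δ = (tr M)² − 4·det M = 0 − (-52) = 52; √Δ = 7.211103.
λ = (tr M ± √Δ)/2 = (0 ± 7.211103)/2, giving (tr M − √Δ)/2 = -3.6056 and (tr M + √Δ)/2 = 3.6056.

Eigenvalues sorted in increasing order: [-3.6056, 3.6056].


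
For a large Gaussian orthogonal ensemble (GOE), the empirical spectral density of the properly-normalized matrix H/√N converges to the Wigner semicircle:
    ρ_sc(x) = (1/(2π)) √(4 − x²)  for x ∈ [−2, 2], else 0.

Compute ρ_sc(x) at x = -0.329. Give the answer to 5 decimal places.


ρ_sc(x) = (1/(2π)) √(4 − x²). With x = -0.329:
  4 − x² = 4 − (-0.329)² = 4 − 0.108241 = 3.891759.
  √(4 − x²) = 1.972754.
  1/(2π) = 0.159155.
  ρ_sc(-0.329) = 0.159155 · 1.972754 = 0.313974.

Rounded to 5 decimal places: ρ_sc(-0.329) ≈ 0.31397.


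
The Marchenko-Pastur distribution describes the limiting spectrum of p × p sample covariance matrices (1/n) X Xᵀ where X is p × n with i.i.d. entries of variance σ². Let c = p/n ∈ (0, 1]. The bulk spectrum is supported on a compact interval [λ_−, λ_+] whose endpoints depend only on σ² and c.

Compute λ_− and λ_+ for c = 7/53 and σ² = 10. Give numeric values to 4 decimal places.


c = 7/53 = 0.132075; √c = 0.363422.
λ_− = σ² (1 − √c)² = 10 · (1 − 0.363422)² = 10 · (0.636578)² = 4.052317.
λ_+ = σ² (1 + √c)² = 10 · (1 + 0.363422)² = 10 · (1.363422)² = 18.589193.

Rounded to 4 decimal places: λ_− ≈ 4.0523, λ_+ ≈ 18.5892.


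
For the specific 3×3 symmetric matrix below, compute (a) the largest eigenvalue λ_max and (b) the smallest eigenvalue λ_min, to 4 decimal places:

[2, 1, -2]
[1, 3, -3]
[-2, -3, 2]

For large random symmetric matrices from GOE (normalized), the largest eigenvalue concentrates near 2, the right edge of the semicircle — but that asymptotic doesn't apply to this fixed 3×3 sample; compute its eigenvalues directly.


Since M is real symmetric, all three eigenvalues are real; they are the roots of det(λI − M) = λ³ − (tr M) λ² + s λ − det M, where s is the sum of the principal 2×2 minors.
tr M = 2 + 3 + 2 = 7.
s = (2·3 − 1²) + (2·2 − (-2)²) + (3·2 − (-3)²) = 5 + 0 + (-3) = 2.
det M (expand along row 1) = 2·(-3) − 1·(-4) + (-2)·3 = -8.
Characteristic polynomial: λ³ − 7λ² + 2λ + 8 = 0.
Substitute λ = y + (tr M)/3 = y + 2.333333 to remove the quadratic term: y³ + p·y + q = 0 with p = s − (tr M)²/3 = -14.333333 and q = −2(tr M)³/27 + (tr M)·s/3 − det M = -12.740741.
Three real roots ⇒ use the trigonometric (Viète) form: r = 2√(−p/3) = 4.371626, φ = arccos(3q/(p·r)) = arccos(0.609994) = 0.914743 rad.
y_k = r·cos(φ/3 − 2πk/3) for k = 0, 1, 2 gives y = 4.169974, -0.948405, -3.221569.
λ_k = y_k + 2.333333 gives λ = 6.5033, 1.3849, -0.8882 (check: the sum is 7.0000 = tr M).

Hence λ_max = 6.5033 and λ_min = -0.8882.


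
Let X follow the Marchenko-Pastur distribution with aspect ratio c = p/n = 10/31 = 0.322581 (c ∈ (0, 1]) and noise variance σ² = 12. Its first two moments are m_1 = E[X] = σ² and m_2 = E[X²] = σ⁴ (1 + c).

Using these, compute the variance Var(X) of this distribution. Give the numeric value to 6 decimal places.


m_1 = E[X] = σ² = 12, so m_1² = 144.
m_2 = E[X²] = σ⁴ (1 + c) = 144 · (1 + 0.322581) = 144 · 1.322581 = 190.451613.
(Note m_2 − m_1² simplifies to c · σ⁴ = 0.322581 · 144.)

Var(X) = m_2 − m_1² = 190.451613 − 144 = 46.451613.


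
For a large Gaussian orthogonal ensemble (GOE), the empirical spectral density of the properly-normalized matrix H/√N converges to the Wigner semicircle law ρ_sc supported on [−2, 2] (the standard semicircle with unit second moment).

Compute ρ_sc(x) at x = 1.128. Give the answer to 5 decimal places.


ρ_sc(x) = (1/(2π)) √(4 − x²). With x = 1.128:
  4 − x² = 4 − (1.128)² = 4 − 1.272384 = 2.727616.
  √(4 − x²) = 1.651550.
  1/(2π) = 0.159155.
  ρ_sc(1.128) = 0.159155 · 1.651550 = 0.262852.

Rounded to 5 decimal places: ρ_sc(1.128) ≈ 0.26285.


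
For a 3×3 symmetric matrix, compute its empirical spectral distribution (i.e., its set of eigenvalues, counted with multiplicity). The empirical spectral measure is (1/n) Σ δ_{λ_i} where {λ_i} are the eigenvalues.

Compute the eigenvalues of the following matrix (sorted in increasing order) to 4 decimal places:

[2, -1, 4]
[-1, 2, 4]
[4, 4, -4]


Since M is real symmetric, all three eigenvalues are real; they are the roots of det(λI − M) = λ³ − (tr M) λ² + s λ − det M, where s is the sum of the principal 2×2 minors.
tr M = 2 + 2 + (-4) = 0.
s = (2·2 − (-1)²) + (2·(-4) − 4²) + (2·(-4) − 4²) = 3 + (-24) + (-24) = -45.
det M (expand along row 1) = 2·(-24) − (-1)·(-12) + 4·(-12) = -108.
Characteristic polynomial: λ³ − 45λ + 108 = 0.
Substitute λ = y + (tr M)/3 = y + 0.000000 to remove the quadratic term: y³ + p·y + q = 0 with p = s − (tr M)²/3 = -45.000000 and q = −2(tr M)³/27 + (tr M)·s/3 − det M = 108.000000.
Three real roots ⇒ use the trigonometric (Viète) form: r = 2√(−p/3) = 7.745967, φ = arccos(3q/(p·r)) = arccos(-0.929516) = 2.763895 rad.
y_k = r·cos(φ/3 − 2πk/3) for k = 0, 1, 2 gives y = 4.684658, 3.000000, -7.684658.
λ_k = y_k + 0.000000 gives λ = 4.6847, 3.0000, -7.6847 (check: the sum is 0.0000 = tr M).

Eigenvalues sorted in increasing order: [-7.6847, 3.0000, 4.6847].


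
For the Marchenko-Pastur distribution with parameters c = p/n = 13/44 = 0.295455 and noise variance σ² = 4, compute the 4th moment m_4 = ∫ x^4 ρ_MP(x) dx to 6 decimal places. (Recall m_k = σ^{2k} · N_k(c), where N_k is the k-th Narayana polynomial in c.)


E[X⁴] = σ⁸ (1 + 6c + 6c² + c³) (fourth MP moment). With σ² = 4 (so σ⁸ = 256) and c = 13/44 = 0.295455: E[X⁴] = 256 · (1 + 6·0.295455 + 6·(0.295455)² + (0.295455)³) = 256 · 3.322279.

So E[X^4] = 850.503381.


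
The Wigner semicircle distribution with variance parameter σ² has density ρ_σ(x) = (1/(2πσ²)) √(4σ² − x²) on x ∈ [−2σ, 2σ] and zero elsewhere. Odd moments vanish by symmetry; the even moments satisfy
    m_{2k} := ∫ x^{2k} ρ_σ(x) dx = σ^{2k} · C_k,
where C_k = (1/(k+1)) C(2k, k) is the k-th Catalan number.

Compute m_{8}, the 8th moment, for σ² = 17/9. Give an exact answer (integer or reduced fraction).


By the scaled semicircle moment identity, m_{2k} = σ^{2k} · C_k with k = 4.
C_4 = (1/(k+1)) · C(2k, k) = (1/5) · C(8, 4) = (1/5) · 70 = 14.
σ^{2k} = (σ²)^k = (17/9)^4 = 83521/6561.

Therefore m_{8} = σ^{8} · C_4 = (83521/6561) · 14 = 1169294/6561.


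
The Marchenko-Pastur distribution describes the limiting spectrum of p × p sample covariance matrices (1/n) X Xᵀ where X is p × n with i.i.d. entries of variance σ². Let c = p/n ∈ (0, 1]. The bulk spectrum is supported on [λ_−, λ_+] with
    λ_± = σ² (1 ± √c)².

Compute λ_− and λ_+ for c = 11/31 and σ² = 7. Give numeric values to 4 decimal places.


c = 11/31 = 0.354839; √c = 0.595683.
λ_− = σ² (1 − √c)² = 7 · (1 − 0.595683)² = 7 · (0.404317)² = 1.144303.
λ_+ = σ² (1 + √c)² = 7 · (1 + 0.595683)² = 7 · (1.595683)² = 17.823439.

Rounded to 4 decimal places: λ_− ≈ 1.1443, λ_+ ≈ 17.8234.


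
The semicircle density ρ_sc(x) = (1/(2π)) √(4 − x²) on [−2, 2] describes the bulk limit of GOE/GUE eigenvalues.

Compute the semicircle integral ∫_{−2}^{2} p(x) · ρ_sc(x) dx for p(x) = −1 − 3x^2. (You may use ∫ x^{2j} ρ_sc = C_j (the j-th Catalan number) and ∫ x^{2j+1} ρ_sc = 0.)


Write p(x) = Σ a_i x^i, split into monomials and integrate each against ρ_sc separately.
Using ∫ x^{2j} ρ_sc = C_j = (1/(j+1)) C(2j, j) (Catalan numbers) and ∫ x^{2j+1} ρ_sc = 0 (odd monomials vanish by symmetry):
  i = 0 (even): a_0 · C_{0} = -1 · 1 = -1
  i = 2 (even): a_2 · C_{1} = -3 · 1 = -3

Summing the contributions: ∫_{−2}^{2} p(x) ρ_sc(x) dx = (-1) + (-3) = -4.


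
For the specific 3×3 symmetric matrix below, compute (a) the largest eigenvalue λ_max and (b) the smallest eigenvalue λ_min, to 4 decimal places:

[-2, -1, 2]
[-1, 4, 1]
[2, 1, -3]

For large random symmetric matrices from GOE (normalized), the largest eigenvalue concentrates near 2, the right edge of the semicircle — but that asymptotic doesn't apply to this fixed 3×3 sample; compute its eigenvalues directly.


Since M is real symmetric, all three eigenvalues are real; they are the roots of det(λI − M) = λ³ − (tr M) λ² + s λ − det M, where s is the sum of the principal 2×2 minors.
tr M = -2 + 4 + (-3) = -1.
s = ((-2)·4 − (-1)²) + ((-2)·(-3) − 2²) + (4·(-3) − 1²) = -9 + 2 + (-13) = -20.
det M (expand along row 1) = (-2)·(-13) − (-1)·1 + 2·(-9) = 9.
Characteristic polynomial: λ³ + λ² − 20λ − 9 = 0.
Substitute λ = y + (tr M)/3 = y − 0.333333 to remove the quadratic term: y³ + p·y + q = 0 with p = s − (tr M)²/3 = -20.333333 and q = −2(tr M)³/27 + (tr M)·s/3 − det M = -2.259259.
Three real roots ⇒ use the trigonometric (Viète) form: r = 2√(−p/3) = 5.206833, φ = arccos(3q/(p·r)) = arccos(0.064018) = 1.506734 rad.
y_k = r·cos(φ/3 − 2πk/3) for k = 0, 1, 2 gives y = 4.563811, -0.111179, -4.452632.
λ_k = y_k − 0.333333 gives λ = 4.2305, -0.4445, -4.7860 (check: the sum is -1.0000 = tr M).

Hence λ_max = 4.2305 and λ_min = -4.7860.


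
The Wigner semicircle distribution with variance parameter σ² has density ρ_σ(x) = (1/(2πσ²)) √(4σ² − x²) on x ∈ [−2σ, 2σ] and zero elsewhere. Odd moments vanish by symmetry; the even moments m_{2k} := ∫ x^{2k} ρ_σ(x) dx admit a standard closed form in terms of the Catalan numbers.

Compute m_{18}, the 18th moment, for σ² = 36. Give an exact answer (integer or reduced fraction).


By the scaled semicircle moment identity, m_{2k} = σ^{2k} · C_k with k = 9.
C_9 = (1/(k+1)) · C(2k, k) = (1/10) · C(18, 9) = (1/10) · 48620 = 4862.
σ^{2k} = (σ²)^k = (36)^9 = 101559956668416.

Therefore m_{18} = σ^{18} · C_9 = 101559956668416 · 4862 = 493784509321838592.


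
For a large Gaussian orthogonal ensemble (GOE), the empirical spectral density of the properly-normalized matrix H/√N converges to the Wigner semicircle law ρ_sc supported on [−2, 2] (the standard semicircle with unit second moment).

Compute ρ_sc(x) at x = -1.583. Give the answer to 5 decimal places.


ρ_sc(x) = (1/(2π)) √(4 − x²). With x = -1.583:
  4 − x² = 4 − (-1.583)² = 4 − 2.505889 = 1.494111.
  √(4 − x²) = 1.222338.
  1/(2π) = 0.159155.
  ρ_sc(-1.583) = 0.159155 · 1.222338 = 0.194541.

Rounded to 5 decimal places: ρ_sc(-1.583) ≈ 0.19454.


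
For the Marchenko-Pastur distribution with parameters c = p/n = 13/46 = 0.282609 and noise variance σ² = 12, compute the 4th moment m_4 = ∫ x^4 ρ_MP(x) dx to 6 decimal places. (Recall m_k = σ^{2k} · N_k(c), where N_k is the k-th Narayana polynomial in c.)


E[X⁴] = σ⁸ (1 + 6c + 6c² + c³) (fourth MP moment). With σ² = 12 (so σ⁸ = 20736) and c = 13/46 = 0.282609: E[X⁴] = 20736 · (1 + 6·0.282609 + 6·(0.282609)² + (0.282609)³) = 20736 · 3.197430.

So E[X^4] = 66301.898578.


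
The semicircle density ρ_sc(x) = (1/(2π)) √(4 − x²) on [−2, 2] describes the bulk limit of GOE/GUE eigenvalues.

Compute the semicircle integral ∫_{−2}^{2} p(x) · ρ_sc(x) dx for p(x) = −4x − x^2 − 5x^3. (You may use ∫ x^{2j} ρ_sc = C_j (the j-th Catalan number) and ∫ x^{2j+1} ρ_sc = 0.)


Write p(x) = Σ a_i x^i, split into monomials and integrate each against ρ_sc separately.
Using ∫ x^{2j} ρ_sc = C_j = (1/(j+1)) C(2j, j) (Catalan numbers) and ∫ x^{2j+1} ρ_sc = 0 (odd monomials vanish by symmetry):
  i = 1 (odd): ∫ x^1 ρ_sc = 0 (vanishes)
  i = 2 (even): a_2 · C_{1} = -1 · 1 = -1
  i = 3 (odd): ∫ x^3 ρ_sc = 0 (vanishes)

Summing the contributions: ∫_{−2}^{2} p(x) ρ_sc(x) dx = -1.


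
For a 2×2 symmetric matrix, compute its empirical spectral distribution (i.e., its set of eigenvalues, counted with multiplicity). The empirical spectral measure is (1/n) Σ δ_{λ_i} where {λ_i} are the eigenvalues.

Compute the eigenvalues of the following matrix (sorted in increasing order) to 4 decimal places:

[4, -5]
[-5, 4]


Since M is real symmetric, both eigenvalues are real; they are the roots of det(λI − M) = λ² − (tr M) λ + det M.
tr M = 4 + 4 = 8.
det M = 4·4 − (-5)² = 16 − 25 = -9.
Characteristic polynomial: λ² − 8λ − 9 = 0.
Discriminant Δ = (tr M)² − 4·det M = 64 − (-36) = 100; √Δ = 10.000000.
λ = (tr M ± √Δ)/2 = (8 ± 10.000000)/2, giving (tr M − √Δ)/2 = -1.0000 and (tr M + √Δ)/2 = 9.0000.

Eigenvalues sorted in increasing order: [-1.0000, 9.0000].


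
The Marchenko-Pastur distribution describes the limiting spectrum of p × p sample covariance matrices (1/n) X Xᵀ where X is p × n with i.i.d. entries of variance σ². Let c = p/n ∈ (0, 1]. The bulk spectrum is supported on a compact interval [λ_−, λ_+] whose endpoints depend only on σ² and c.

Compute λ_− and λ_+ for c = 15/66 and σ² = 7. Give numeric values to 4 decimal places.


c = 15/66 = 0.227273; √c = 0.476731.
λ_− = σ² (1 − √c)² = 7 · (1 − 0.476731)² = 7 · (0.523269)² = 1.916671.
λ_+ = σ² (1 + √c)² = 7 · (1 + 0.476731)² = 7 · (1.476731)² = 15.265147.

Rounded to 4 decimal places: λ_− ≈ 1.9167, λ_+ ≈ 15.2651.


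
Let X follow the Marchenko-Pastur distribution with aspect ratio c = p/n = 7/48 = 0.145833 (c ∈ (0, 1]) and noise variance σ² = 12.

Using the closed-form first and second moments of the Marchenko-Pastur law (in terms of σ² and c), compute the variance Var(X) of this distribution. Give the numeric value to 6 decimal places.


Recall the MP moments m_1 = E[X] = σ² and m_2 = E[X²] = σ⁴ (1 + c).
m_1 = E[X] = σ² = 12, so m_1² = 144.
m_2 = E[X²] = σ⁴ (1 + c) = 144 · (1 + 0.145833) = 144 · 1.145833 = 165.000000.
(Note m_2 − m_1² simplifies to c · σ⁴ = 0.145833 · 144.)

Var(X) = m_2 − m_1² = 165.000000 − 144 = 21.000000.


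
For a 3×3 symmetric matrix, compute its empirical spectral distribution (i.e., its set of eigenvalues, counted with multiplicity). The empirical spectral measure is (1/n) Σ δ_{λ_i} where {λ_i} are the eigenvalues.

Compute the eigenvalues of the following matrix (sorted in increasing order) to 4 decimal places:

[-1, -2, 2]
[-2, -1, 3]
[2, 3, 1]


Since M is real symmetric, all three eigenvalues are real; they are the roots of det(λI − M) = λ³ − (tr M) λ² + s λ − det M, where s is the sum of the principal 2×2 minors.
tr M = -1 + (-1) + 1 = -1.
s = ((-1)·(-1) − (-2)²) + ((-1)·1 − 2²) + ((-1)·1 − 3²) = -3 + (-5) + (-10) = -18.
det M (expand along row 1) = (-1)·(-10) − (-2)·(-8) + 2·(-4) = -14.
Characteristic polynomial: λ³ + λ² − 18λ + 14 = 0.
Substitute λ = y + (tr M)/3 = y − 0.333333 to remove the quadratic term: y³ + p·y + q = 0 with p = s − (tr M)²/3 = -18.333333 and q = −2(tr M)³/27 + (tr M)·s/3 − det M = 20.074074.
Three real roots ⇒ use the trigonometric (Viète) form: r = 2√(−p/3) = 4.944132, φ = arccos(3q/(p·r)) = arccos(-0.664393) = 2.297478 rad.
y_k = r·cos(φ/3 − 2πk/3) for k = 0, 1, 2 gives y = 3.563780, 1.185927, -4.749707.
λ_k = y_k − 0.333333 gives λ = 3.2304, 0.8526, -5.0830 (check: the sum is -1.0000 = tr M).

Eigenvalues sorted in increasing order: [-5.0830, 0.8526, 3.2304].


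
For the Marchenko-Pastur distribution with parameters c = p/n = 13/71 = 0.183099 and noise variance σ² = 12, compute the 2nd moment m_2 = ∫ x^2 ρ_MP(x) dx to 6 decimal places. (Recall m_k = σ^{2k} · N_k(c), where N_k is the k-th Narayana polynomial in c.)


E[X²] = σ⁴ (1 + c) (second MP moment). With σ² = 12 (so σ⁴ = 144) and c = 13/71 = 0.183099: E[X²] = 144 · (1 + 0.183099) = 144 · 1.183099.

So E[X^2] = 170.366197.


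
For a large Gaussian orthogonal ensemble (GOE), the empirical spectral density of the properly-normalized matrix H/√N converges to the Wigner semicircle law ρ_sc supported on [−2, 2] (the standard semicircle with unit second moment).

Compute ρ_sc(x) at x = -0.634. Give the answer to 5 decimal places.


ρ_sc(x) = (1/(2π)) √(4 − x²). With x = -0.634:
  4 − x² = 4 − (-0.634)² = 4 − 0.401956 = 3.598044.
  √(4 − x²) = 1.896851.
  1/(2π) = 0.159155.
  ρ_sc(-0.634) = 0.159155 · 1.896851 = 0.301893.

Rounded to 5 decimal places: ρ_sc(-0.634) ≈ 0.30189.


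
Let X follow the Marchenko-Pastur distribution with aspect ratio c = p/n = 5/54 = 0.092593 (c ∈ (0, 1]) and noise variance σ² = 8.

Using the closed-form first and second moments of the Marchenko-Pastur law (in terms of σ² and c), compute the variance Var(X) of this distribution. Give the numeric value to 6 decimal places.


Recall the MP moments m_1 = E[X] = σ² and m_2 = E[X²] = σ⁴ (1 + c).
m_1 = E[X] = σ² = 8, so m_1² = 64.
m_2 = E[X²] = σ⁴ (1 + c) = 64 · (1 + 0.092593) = 64 · 1.092593 = 69.925926.
(Note m_2 − m_1² simplifies to c · σ⁴ = 0.092593 · 64.)

Var(X) = m_2 − m_1² = 69.925926 − 64 = 5.925926.


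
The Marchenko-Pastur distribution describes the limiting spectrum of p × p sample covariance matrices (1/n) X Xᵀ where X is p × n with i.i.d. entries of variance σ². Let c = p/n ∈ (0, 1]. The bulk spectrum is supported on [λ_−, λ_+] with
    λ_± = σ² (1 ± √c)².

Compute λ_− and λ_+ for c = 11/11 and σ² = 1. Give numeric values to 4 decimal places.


c = 11/11 = 1.000000; √c = 1.000000.
λ_− = σ² (1 − √c)² = 1 · (1 − 1.000000)² = 1 · (0.000000)² = 0.000000.
λ_+ = σ² (1 + √c)² = 1 · (1 + 1.000000)² = 1 · (2.000000)² = 4.000000.

Rounded to 4 decimal places: λ_− ≈ 0.0000, λ_+ ≈ 4.0000.


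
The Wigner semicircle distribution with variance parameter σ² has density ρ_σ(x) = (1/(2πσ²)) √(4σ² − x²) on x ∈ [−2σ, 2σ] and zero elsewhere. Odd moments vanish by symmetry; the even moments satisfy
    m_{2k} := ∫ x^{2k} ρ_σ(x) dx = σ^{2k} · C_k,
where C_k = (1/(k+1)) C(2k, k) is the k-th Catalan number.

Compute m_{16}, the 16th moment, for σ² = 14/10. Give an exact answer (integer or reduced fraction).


By the scaled semicircle moment identity, m_{2k} = σ^{2k} · C_k with k = 8.
C_8 = (1/(k+1)) · C(2k, k) = (1/9) · C(16, 8) = (1/9) · 12870 = 1430.
σ^{2k} = (σ²)^k = (14/10)^8 = 5764801/390625.

Therefore m_{16} = σ^{16} · C_8 = (5764801/390625) · 1430 = 1648733086/78125.


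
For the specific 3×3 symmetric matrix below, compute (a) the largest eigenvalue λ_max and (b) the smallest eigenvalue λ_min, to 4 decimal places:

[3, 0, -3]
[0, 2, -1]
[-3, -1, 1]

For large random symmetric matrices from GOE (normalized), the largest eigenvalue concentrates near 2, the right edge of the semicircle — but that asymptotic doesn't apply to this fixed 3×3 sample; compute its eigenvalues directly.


Since M is real symmetric, all three eigenvalues are real; they are the roots of det(λI − M) = λ³ − (tr M) λ² + s λ − det M, where s is the sum of the principal 2×2 minors.
tr M = 3 + 2 + 1 = 6.
s = (3·2 − 0²) + (3·1 − (-3)²) + (2·1 − (-1)²) = 6 + (-6) + 1 = 1.
det M (expand along row 1) = 3·1 − 0·(-3) + (-3)·6 = -15.
Characteristic polynomial: λ³ − 6λ² + λ + 15 = 0.
Substitute λ = y + (tr M)/3 = y + 2.000000 to remove the quadratic term: y³ + p·y + q = 0 with p = s − (tr M)²/3 = -11.000000 and q = −2(tr M)³/27 + (tr M)·s/3 − det M = 1.000000.
Three real roots ⇒ use the trigonometric (Viète) form: r = 2√(−p/3) = 3.829708, φ = arccos(3q/(p·r)) = arccos(-0.071214) = 1.642070 rad.
y_k = r·cos(φ/3 − 2πk/3) for k = 0, 1, 2 gives y = 3.270200, 0.090978, -3.361178.
λ_k = y_k + 2.000000 gives λ = 5.2702, 2.0910, -1.3612 (check: the sum is 6.0000 = tr M).

Hence λ_max = 5.2702 and λ_min = -1.3612.


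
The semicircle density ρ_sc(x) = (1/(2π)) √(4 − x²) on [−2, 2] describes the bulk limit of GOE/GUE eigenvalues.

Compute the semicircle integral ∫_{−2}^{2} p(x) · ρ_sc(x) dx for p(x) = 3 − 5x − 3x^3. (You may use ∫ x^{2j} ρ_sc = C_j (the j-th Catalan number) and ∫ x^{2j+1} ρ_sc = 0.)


Write p(x) = Σ a_i x^i, split into monomials and integrate each against ρ_sc separately.
Using ∫ x^{2j} ρ_sc = C_j = (1/(j+1)) C(2j, j) (Catalan numbers) and ∫ x^{2j+1} ρ_sc = 0 (odd monomials vanish by symmetry):
  i = 0 (even): a_0 · C_{0} = 3 · 1 = 3
  i = 1 (odd): ∫ x^1 ρ_sc = 0 (vanishes)
  i = 3 (odd): ∫ x^3 ρ_sc = 0 (vanishes)

Summing the contributions: ∫_{−2}^{2} p(x) ρ_sc(x) dx = 3.


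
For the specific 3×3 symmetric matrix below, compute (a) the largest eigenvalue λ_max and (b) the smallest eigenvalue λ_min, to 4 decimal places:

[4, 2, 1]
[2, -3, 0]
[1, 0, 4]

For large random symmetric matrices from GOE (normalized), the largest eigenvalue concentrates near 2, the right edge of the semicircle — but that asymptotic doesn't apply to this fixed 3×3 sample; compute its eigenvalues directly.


Since M is real symmetric, all three eigenvalues are real; they are the roots of det(λI − M) = λ³ − (tr M) λ² + s λ − det M, where s is the sum of the principal 2×2 minors.
tr M = 4 + (-3) + 4 = 5.
s = (4·(-3) − 2²) + (4·4 − 1²) + ((-3)·4 − 0²) = -16 + 15 + (-12) = -13.
det M (expand along row 1) = 4·(-12) − 2·8 + 1·3 = -61.
Characteristic polynomial: λ³ − 5λ² − 13λ + 61 = 0.
Substitute λ = y + (tr M)/3 = y + 1.666667 to remove the quadratic term: y³ + p·y + q = 0 with p = s − (tr M)²/3 = -21.333333 and q = −2(tr M)³/27 + (tr M)·s/3 − det M = 30.074074.
Three real roots ⇒ use the trigonometric (Viète) form: r = 2√(−p/3) = 5.333333, φ = arccos(3q/(p·r)) = arccos(-0.792969) = 2.486463 rad.
y_k = r·cos(φ/3 − 2πk/3) for k = 0, 1, 2 gives y = 3.603975, 1.602694, -5.206669.
λ_k = y_k + 1.666667 gives λ = 5.2706, 3.2694, -3.5400 (check: the sum is 5.0000 = tr M).

Hence λ_max = 5.2706 and λ_min = -3.5400.


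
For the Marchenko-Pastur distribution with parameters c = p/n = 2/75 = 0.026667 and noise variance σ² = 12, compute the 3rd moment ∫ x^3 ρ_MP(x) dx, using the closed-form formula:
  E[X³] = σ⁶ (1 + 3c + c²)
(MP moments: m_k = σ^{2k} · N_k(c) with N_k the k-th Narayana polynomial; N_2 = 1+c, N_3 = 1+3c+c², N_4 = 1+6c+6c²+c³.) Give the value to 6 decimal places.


E[X³] = σ⁶ (1 + 3c + c²) (third MP moment). With σ² = 12 (so σ⁶ = 1728) and c = 2/75 = 0.026667: E[X³] = 1728 · (1 + 3·0.026667 + (0.026667)²) = 1728 · 1.080711.

So E[X^3] = 1867.468800.


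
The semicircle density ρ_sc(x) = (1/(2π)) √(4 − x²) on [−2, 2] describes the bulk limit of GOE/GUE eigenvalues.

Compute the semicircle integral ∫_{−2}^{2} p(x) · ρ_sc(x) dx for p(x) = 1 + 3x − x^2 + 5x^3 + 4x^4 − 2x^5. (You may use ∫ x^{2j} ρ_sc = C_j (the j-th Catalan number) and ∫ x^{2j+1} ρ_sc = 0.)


Write p(x) = Σ a_i x^i, split into monomials and integrate each against ρ_sc separately.
Using ∫ x^{2j} ρ_sc = C_j = (1/(j+1)) C(2j, j) (Catalan numbers) and ∫ x^{2j+1} ρ_sc = 0 (odd monomials vanish by symmetry):
  i = 0 (even): a_0 · C_{0} = 1 · 1 = 1
  i = 1 (odd): ∫ x^1 ρ_sc = 0 (vanishes)
  i = 2 (even): a_2 · C_{1} = -1 · 1 = -1
  i = 3 (odd): ∫ x^3 ρ_sc = 0 (vanishes)
  i = 4 (even): a_4 · C_{2} = 4 · 2 = 8
  i = 5 (odd): ∫ x^5 ρ_sc = 0 (vanishes)

Summing the contributions: ∫_{−2}^{2} p(x) ρ_sc(x) dx = 1 + (-1) + 8 = 8.


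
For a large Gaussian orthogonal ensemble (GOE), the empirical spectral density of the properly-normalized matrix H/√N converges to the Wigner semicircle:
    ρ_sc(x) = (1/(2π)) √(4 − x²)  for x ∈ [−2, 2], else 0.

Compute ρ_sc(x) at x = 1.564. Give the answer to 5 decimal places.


ρ_sc(x) = (1/(2π)) √(4 − x²). With x = 1.564:
  4 − x² = 4 − (1.564)² = 4 − 2.446096 = 1.553904.
  √(4 − x²) = 1.246557.
  1/(2π) = 0.159155.
  ρ_sc(1.564) = 0.159155 · 1.246557 = 0.198396.

Rounded to 5 decimal places: ρ_sc(1.564) ≈ 0.19840.


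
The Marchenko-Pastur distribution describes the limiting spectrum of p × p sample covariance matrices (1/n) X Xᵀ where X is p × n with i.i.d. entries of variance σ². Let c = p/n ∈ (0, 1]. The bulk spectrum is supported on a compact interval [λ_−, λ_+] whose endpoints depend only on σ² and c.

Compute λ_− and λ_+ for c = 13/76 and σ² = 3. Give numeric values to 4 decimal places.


c = 13/76 = 0.171053; √c = 0.413585.
λ_− = σ² (1 − √c)² = 3 · (1 − 0.413585)² = 3 · (0.586415)² = 1.031647.
λ_+ = σ² (1 + √c)² = 3 · (1 + 0.413585)² = 3 · (1.413585)² = 5.994668.

Rounded to 4 decimal places: λ_− ≈ 1.0316, λ_+ ≈ 5.9947.


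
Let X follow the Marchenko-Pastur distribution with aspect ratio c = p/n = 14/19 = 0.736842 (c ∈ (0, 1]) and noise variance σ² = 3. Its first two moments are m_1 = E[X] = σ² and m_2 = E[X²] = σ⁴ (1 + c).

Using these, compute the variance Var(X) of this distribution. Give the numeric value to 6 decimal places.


m_1 = E[X] = σ² = 3, so m_1² = 9.
m_2 = E[X²] = σ⁴ (1 + c) = 9 · (1 + 0.736842) = 9 · 1.736842 = 15.631579.
(Note m_2 − m_1² simplifies to c · σ⁴ = 0.736842 · 9.)

Var(X) = m_2 − m_1² = 15.631579 − 9 = 6.631579.


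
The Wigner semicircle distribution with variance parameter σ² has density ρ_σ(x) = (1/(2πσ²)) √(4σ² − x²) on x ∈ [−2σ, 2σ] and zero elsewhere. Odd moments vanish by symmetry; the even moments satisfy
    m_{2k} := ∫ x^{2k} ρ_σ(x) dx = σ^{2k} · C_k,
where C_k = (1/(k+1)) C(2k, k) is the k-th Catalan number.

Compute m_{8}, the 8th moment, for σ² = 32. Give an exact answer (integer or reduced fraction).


By the scaled semicircle moment identity, m_{2k} = σ^{2k} · C_k with k = 4.
C_4 = (1/(k+1)) · C(2k, k) = (1/5) · C(8, 4) = (1/5) · 70 = 14.
σ^{2k} = (σ²)^k = (32)^4 = 1048576.

Therefore m_{8} = σ^{8} · C_4 = 1048576 · 14 = 14680064.
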